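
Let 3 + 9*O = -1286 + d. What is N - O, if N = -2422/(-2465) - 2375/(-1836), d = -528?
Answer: 54352811/266220 ≈ 204.17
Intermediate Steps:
N = 605951/266220 (N = -2422*(-1/2465) - 2375*(-1/1836) = 2422/2465 + 2375/1836 = 605951/266220 ≈ 2.2761)
O = -1817/9 (O = -⅓ + (-1286 - 528)/9 = -⅓ + (⅑)*(-1814) = -⅓ - 1814/9 = -1817/9 ≈ -201.89)
N - O = 605951/266220 - 1*(-1817/9) = 605951/266220 + 1817/9 = 54352811/266220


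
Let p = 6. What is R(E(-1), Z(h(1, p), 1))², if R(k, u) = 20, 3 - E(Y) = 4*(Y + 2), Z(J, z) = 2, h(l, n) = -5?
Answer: 400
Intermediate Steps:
E(Y) = -5 - 4*Y (E(Y) = 3 - 4*(Y + 2) = 3 - 4*(2 + Y) = 3 - (8 + 4*Y) = 3 + (-8 - 4*Y) = -5 - 4*Y)
R(E(-1), Z(h(1, p), 1))² = 20² = 400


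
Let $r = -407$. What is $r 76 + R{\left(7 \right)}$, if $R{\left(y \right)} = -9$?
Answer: $-30941$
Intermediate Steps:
$r 76 + R{\left(7 \right)} = \left(-407\right) 76 - 9 = -30932 - 9 = -30941$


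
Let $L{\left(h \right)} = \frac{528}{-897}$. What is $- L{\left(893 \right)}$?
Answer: $\frac{176}{299} \approx 0.58863$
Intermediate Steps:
$L{\left(h \right)} = - \frac{176}{299}$ ($L{\left(h \right)} = 528 \left(- \frac{1}{897}\right) = - \frac{176}{299}$)
$- L{\left(893 \right)} = \left(-1\right) \left(- \frac{176}{299}\right) = \frac{176}{299}$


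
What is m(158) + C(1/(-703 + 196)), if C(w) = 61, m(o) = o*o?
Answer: 25025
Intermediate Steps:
m(o) = o²
m(158) + C(1/(-703 + 196)) = 158² + 61 = 24964 + 61 = 25025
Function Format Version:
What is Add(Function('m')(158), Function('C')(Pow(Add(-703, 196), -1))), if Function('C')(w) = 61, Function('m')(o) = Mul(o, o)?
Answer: 25025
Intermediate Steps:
Function('m')(o) = Pow(o, 2)
Add(Function('m')(158), Function('C')(Pow(Add(-703, 196), -1))) = Add(Pow(158, 2), 61) = Add(24964, 61) = 25025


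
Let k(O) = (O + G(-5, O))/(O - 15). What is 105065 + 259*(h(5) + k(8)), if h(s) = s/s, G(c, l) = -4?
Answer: 105176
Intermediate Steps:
k(O) = (-4 + O)/(-15 + O) (k(O) = (O - 4)/(O - 15) = (-4 + O)/(-15 + O))
h(s) = 1
105065 + 259*(h(5) + k(8)) = 105065 + 259*(1 + (-4 + 8)/(-15 + 8)) = 105065 + 259*(1 + 4/(-7)) = 105065 + 259*(1 - 1/7*4) = 105065 + 259*(1 - 4/7) = 105065 + 259*(3/7) = 105065 + 111 = 105176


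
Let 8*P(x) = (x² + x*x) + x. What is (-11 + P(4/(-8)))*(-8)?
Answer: 88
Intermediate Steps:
P(x) = x²/4 + x/8 (P(x) = ((x² + x*x) + x)/8 = ((x² + x²) + x)/8 = (2*x² + x)/8 = (x + 2*x²)/8 = x²/4 + x/8)
(-11 + P(4/(-8)))*(-8) = (-11 + (4/(-8))*(1 + 2*(4/(-8)))/8)*(-8) = (-11 + (4*(-⅛))*(1 + 2*(4*(-⅛)))/8)*(-8) = (-11 + (⅛)*(-½)*(1 + 2*(-½)))*(-8) = (-11 + (⅛)*(-½)*(1 - 1))*(-8) = (-11 + (⅛)*(-½)*0)*(-8) = (-11 + 0)*(-8) = -11*(-8) = 88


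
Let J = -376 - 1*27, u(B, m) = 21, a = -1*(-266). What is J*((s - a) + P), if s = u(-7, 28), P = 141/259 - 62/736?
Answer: 9392955143/95312 ≈ 98550.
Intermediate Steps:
a = 266
P = 43859/95312 (P = 141*(1/259) - 62*1/736 = 141/259 - 31/368 = 43859/95312 ≈ 0.46016)
s = 21
J = -403 (J = -376 - 27 = -403)
J*((s - a) + P) = -403*((21 - 1*266) + 43859/95312) = -403*((21 - 266) + 43859/95312) = -403*(-245 + 43859/95312) = -403*(-23307581/95312) = 9392955143/95312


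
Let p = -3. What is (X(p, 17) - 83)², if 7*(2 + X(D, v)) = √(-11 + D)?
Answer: (595 - I*√14)²/49 ≈ 7224.7 - 90.869*I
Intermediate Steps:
X(D, v) = -2 + √(-11 + D)/7
(X(p, 17) - 83)² = ((-2 + √(-11 - 3)/7) - 83)² = ((-2 + √(-14)/7) - 83)² = ((-2 + (I*√14)/7) - 83)² = ((-2 + I*√14/7) - 83)² = (-85 + I*√14/7)²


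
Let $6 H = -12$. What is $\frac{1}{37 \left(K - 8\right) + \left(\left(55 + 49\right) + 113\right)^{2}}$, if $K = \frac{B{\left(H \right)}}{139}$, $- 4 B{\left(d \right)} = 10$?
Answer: $\frac{278}{13008269} \approx 2.1371 \cdot 10^{-5}$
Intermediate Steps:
$H = -2$ ($H = \frac{1}{6} \left(-12\right) = -2$)
$B{\left(d \right)} = - \frac{5}{2}$ ($B{\left(d \right)} = \left(- \frac{1}{4}\right) 10 = - \frac{5}{2}$)
$K = - \frac{5}{278}$ ($K = - \frac{5}{2 \cdot 139} = \left(- \frac{5}{2}\right) \frac{1}{139} = - \frac{5}{278} \approx -0.017986$)
$\frac{1}{37 \left(K - 8\right) + \left(\left(55 + 49\right) + 113\right)^{2}} = \frac{1}{37 \left(- \frac{5}{278} - 8\right) + \left(\left(55 + 49\right) + 113\right)^{2}} = \frac{1}{37 \left(- \frac{2229}{278}\right) + \left(104 + 113\right)^{2}} = \frac{1}{- \frac{82473}{278} + 217^{2}} = \frac{1}{- \frac{82473}{278} + 47089} = \frac{1}{\frac{13008269}{278}} = \frac{278}{13008269}$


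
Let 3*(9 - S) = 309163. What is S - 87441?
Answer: -571459/3 ≈ -1.9049e+5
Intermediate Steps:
S = -309136/3 (S = 9 - ⅓*309163 = 9 - 309163/3 = -309136/3 ≈ -1.0305e+5)
S - 87441 = -309136/3 - 87441 = -571459/3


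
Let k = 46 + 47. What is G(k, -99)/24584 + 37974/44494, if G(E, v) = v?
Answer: 464573955/546920248 ≈ 0.84944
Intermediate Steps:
k = 93
G(k, -99)/24584 + 37974/44494 = -99/24584 + 37974/44494 = -99*1/24584 + 37974*(1/44494) = -99/24584 + 18987/22247 = 464573955/546920248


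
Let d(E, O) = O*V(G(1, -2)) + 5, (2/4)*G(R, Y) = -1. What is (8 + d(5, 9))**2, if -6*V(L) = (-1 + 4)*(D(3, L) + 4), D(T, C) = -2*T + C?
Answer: 961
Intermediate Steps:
G(R, Y) = -2 (G(R, Y) = 2*(-1) = -2)
D(T, C) = C - 2*T
V(L) = 1 - L/2 (V(L) = -(-1 + 4)*((L - 2*3) + 4)/6 = -((L - 6) + 4)/2 = -((-6 + L) + 4)/2 = -(-2 + L)/2 = -(-6 + 3*L)/6 = 1 - L/2)
d(E, O) = 5 + 2*O (d(E, O) = O*(1 - 1/2*(-2)) + 5 = O*(1 + 1) + 5 = O*2 + 5 = 2*O + 5 = 5 + 2*O)
(8 + d(5, 9))**2 = (8 + (5 + 2*9))**2 = (8 + (5 + 18))**2 = (8 + 23)**2 = 31**2 = 961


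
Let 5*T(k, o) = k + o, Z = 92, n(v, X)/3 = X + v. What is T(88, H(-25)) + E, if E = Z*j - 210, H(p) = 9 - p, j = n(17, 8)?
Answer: 33572/5 ≈ 6714.4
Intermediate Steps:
n(v, X) = 3*X + 3*v (n(v, X) = 3*(X + v) = 3*X + 3*v)
j = 75 (j = 3*8 + 3*17 = 24 + 51 = 75)
T(k, o) = k/5 + o/5 (T(k, o) = (k + o)/5 = k/5 + o/5)
E = 6690 (E = 92*75 - 210 = 6900 - 210 = 6690)
T(88, H(-25)) + E = ((⅕)*88 + (9 - 1*(-25))/5) + 6690 = (88/5 + (9 + 25)/5) + 6690 = (88/5 + (⅕)*34) + 6690 = (88/5 + 34/5) + 6690 = 122/5 + 6690 = 33572/5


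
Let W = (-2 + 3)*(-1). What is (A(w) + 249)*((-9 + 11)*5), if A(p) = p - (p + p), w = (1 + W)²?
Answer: 2490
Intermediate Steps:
W = -1 (W = 1*(-1) = -1)
w = 0 (w = (1 - 1)² = 0² = 0)
A(p) = -p (A(p) = p - 2*p = -p)
(A(w) + 249)*((-9 + 11)*5) = (-1*0 + 249)*((-9 + 11)*5) = (0 + 249)*(2*5) = 249*10 = 2490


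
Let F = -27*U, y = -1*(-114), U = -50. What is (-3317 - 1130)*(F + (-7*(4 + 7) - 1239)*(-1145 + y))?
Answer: -6039675262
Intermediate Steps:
y = 114
F = 1350 (F = -27*(-50) = 1350)
(-3317 - 1130)*(F + (-7*(4 + 7) - 1239)*(-1145 + y)) = (-3317 - 1130)*(1350 + (-7*(4 + 7) - 1239)*(-1145 + 114)) = -4447*(1350 + (-7*11 - 1239)*(-1031)) = -4447*(1350 + (-77 - 1239)*(-1031)) = -4447*(1350 - 1316*(-1031)) = -4447*(1350 + 1356796) = -4447*1358146 = -6039675262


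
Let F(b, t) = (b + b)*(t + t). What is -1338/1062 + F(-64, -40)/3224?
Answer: 136691/71331 ≈ 1.9163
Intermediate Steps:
F(b, t) = 4*b*t (F(b, t) = (2*b)*(2*t) = 4*b*t)
-1338/1062 + F(-64, -40)/3224 = -1338/1062 + (4*(-64)*(-40))/3224 = -1338*1/1062 + 10240*(1/3224) = -223/177 + 1280/403 = 136691/71331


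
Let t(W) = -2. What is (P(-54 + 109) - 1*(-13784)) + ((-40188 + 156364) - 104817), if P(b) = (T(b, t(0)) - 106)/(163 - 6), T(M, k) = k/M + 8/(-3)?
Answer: 651311479/25905 ≈ 25142.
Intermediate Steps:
T(M, k) = -8/3 + k/M (T(M, k) = k/M + 8*(-1/3) = k/M - 8/3 = -8/3 + k/M)
P(b) = -326/471 - 2/(157*b) (P(b) = ((-8/3 - 2/b) - 106)/(163 - 6) = (-326/3 - 2/b)/157 = (-326/3 - 2/b)*(1/157) = -326/471 - 2/(157*b))
(P(-54 + 109) - 1*(-13784)) + ((-40188 + 156364) - 104817) = (2*(-3 - 163*(-54 + 109))/(471*(-54 + 109)) - 1*(-13784)) + ((-40188 + 156364) - 104817) = ((2/471)*(-3 - 163*55)/55 + 13784) + (116176 - 104817) = ((2/471)*(1/55)*(-3 - 8965) + 13784) + 11359 = ((2/471)*(1/55)*(-8968) + 13784) + 11359 = (-17936/25905 + 13784) + 11359 = 357056584/25905 + 11359 = 651311479/25905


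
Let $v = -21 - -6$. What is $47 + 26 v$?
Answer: $-343$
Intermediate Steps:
$v = -15$ ($v = -21 + 6 = -15$)
$47 + 26 v = 47 + 26 \left(-15\right) = 47 - 390 = -343$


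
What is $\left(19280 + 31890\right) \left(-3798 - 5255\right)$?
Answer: $-463242010$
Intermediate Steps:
$\left(19280 + 31890\right) \left(-3798 - 5255\right) = 51170 \left(-9053\right) = -463242010$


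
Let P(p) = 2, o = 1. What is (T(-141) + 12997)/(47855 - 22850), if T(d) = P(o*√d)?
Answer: 4333/8335 ≈ 0.51986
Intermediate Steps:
T(d) = 2
(T(-141) + 12997)/(47855 - 22850) = (2 + 12997)/(47855 - 22850) = 12999/25005 = 12999*(1/25005) = 4333/8335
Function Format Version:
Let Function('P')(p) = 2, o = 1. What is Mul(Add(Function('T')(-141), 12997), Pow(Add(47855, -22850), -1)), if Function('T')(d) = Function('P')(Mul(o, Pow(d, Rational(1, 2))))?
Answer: Rational(4333, 8335) ≈ 0.51986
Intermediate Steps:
Function('T')(d) = 2
Mul(Add(Function('T')(-141), 12997), Pow(Add(47855, -22850), -1)) = Mul(Add(2, 12997), Pow(Add(47855, -22850), -1)) = Mul(12999, Pow(25005, -1)) = Mul(12999, Rational(1, 25005)) = Rational(4333, 8335)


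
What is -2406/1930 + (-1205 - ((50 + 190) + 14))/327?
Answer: -1801316/315555 ≈ -5.7084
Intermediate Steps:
-2406/1930 + (-1205 - ((50 + 190) + 14))/327 = -2406*1/1930 + (-1205 - (240 + 14))*(1/327) = -1203/965 + (-1205 - 1*254)*(1/327) = -1203/965 + (-1205 - 254)*(1/327) = -1203/965 - 1459*1/327 = -1203/965 - 1459/327 = -1801316/315555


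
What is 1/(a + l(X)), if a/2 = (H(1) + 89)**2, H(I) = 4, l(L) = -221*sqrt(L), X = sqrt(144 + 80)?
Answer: 646990183449/11191569400888934 + 10793861*14**(3/4)/11191569400888934 + 422425809*sqrt(14)/11191569400888934 + 16531949421*14**(1/4)/11191569400888934 ≈ 6.0816e-5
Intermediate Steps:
X = 4*sqrt(14) (X = sqrt(224) = 4*sqrt(14) ≈ 14.967)
a = 17298 (a = 2*(4 + 89)**2 = 2*93**2 = 2*8649 = 17298)
1/(a + l(X)) = 1/(17298 - 221*2*14**(1/4)) = 1/(17298 - 442*14**(1/4))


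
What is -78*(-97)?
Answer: 7566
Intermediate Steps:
-78*(-97) = -26*(-291) = 7566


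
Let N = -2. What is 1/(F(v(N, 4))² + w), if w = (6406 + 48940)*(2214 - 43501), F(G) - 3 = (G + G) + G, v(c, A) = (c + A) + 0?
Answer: -1/2285070221 ≈ -4.3762e-10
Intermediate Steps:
v(c, A) = A + c (v(c, A) = (A + c) + 0 = A + c)
F(G) = 3 + 3*G (F(G) = 3 + ((G + G) + G) = 3 + (2*G + G) = 3 + 3*G)
w = -2285070302 (w = 55346*(-41287) = -2285070302)
1/(F(v(N, 4))² + w) = 1/((3 + 3*(4 - 2))² - 2285070302) = 1/((3 + 3*2)² - 2285070302) = 1/((3 + 6)² - 2285070302) = 1/(9² - 2285070302) = 1/(81 - 2285070302) = 1/(-2285070221) = -1/2285070221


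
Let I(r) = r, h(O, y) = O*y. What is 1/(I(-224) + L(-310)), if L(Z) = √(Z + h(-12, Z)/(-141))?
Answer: -5264/1187041 - I*√743070/2374082 ≈ -0.0044346 - 0.00036309*I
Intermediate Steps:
L(Z) = √2397*√Z/47 (L(Z) = √(Z - 12*Z/(-141)) = √(Z - 12*Z*(-1/141)) = √(Z + 4*Z/47) = √(51*Z/47) = √2397*√Z/47)
1/(I(-224) + L(-310)) = 1/(-224 + √2397*√(-310)/47) = 1/(-224 + √2397*(I*√310)/47) = 1/(-224 + I*√743070/47)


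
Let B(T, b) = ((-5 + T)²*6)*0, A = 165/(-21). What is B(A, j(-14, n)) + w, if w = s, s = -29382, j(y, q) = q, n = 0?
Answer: -29382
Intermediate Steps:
A = -55/7 (A = 165*(-1/21) = -55/7 ≈ -7.8571)
w = -29382
B(T, b) = 0 (B(T, b) = (6*(-5 + T)²)*0 = 0)
B(A, j(-14, n)) + w = 0 - 29382 = -29382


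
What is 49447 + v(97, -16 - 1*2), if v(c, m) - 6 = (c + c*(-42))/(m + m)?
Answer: 1784285/36 ≈ 49564.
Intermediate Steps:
v(c, m) = 6 - 41*c/(2*m) (v(c, m) = 6 + (c + c*(-42))/(m + m) = 6 + (c - 42*c)/((2*m)) = 6 + (-41*c)*(1/(2*m)) = 6 - 41*c/(2*m))
49447 + v(97, -16 - 1*2) = 49447 + (6 - 41/2*97/(-16 - 1*2)) = 49447 + (6 - 41/2*97/(-16 - 2)) = 49447 + (6 - 41/2*97/(-18)) = 49447 + (6 - 41/2*97*(-1/18)) = 49447 + (6 + 3977/36) = 49447 + 4193/36 = 1784285/36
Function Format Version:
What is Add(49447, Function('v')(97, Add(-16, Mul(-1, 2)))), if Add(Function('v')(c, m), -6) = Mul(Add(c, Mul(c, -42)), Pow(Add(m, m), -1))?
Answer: Rational(1784285, 36) ≈ 49564.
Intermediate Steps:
Function('v')(c, m) = Add(6, Mul(Rational(-41, 2), c, Pow(m, -1))) (Function('v')(c, m) = Add(6, Mul(Add(c, Mul(c, -42)), Pow(Add(m, m), -1))) = Add(6, Mul(Add(c, Mul(-42, c)), Pow(Mul(2, m), -1))) = Add(6, Mul(Mul(-41, c), Mul(Rational(1, 2), Pow(m, -1)))) = Add(6, Mul(Rational(-41, 2), c, Pow(m, -1))))
Add(49447, Function('v')(97, Add(-16, Mul(-1, 2)))) = Add(49447, Add(6, Mul(Rational(-41, 2), 97, Pow(Add(-16, Mul(-1, 2)), -1)))) = Add(49447, Add(6, Mul(Rational(-41, 2), 97, Pow(Add(-16, -2), -1)))) = Add(49447, Add(6, Mul(Rational(-41, 2), 97, Pow(-18, -1)))) = Add(49447, Add(6, Mul(Rational(-41, 2), 97, Rational(-1, 18)))) = Add(49447, Add(6, Rational(3977, 36))) = Add(49447, Rational(4193, 36)) = Rational(1784285, 36)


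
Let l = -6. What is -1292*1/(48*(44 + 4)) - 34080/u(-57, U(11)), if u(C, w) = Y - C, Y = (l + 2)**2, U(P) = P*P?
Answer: -19653659/42048 ≈ -467.41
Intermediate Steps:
U(P) = P**2
Y = 16 (Y = (-6 + 2)**2 = (-4)**2 = 16)
u(C, w) = 16 - C
-1292*1/(48*(44 + 4)) - 34080/u(-57, U(11)) = -1292*1/(48*(44 + 4)) - 34080/(16 - 1*(-57)) = -1292/(48*48) - 34080/(16 + 57) = -1292/2304 - 34080/73 = -1292*1/2304 - 34080*1/73 = -323/576 - 34080/73 = -19653659/42048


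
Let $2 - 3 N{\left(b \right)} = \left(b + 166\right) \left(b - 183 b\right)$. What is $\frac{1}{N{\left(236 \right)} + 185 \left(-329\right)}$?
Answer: $\frac{3}{17084111} \approx 1.756 \cdot 10^{-7}$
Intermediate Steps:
$N{\left(b \right)} = \frac{2}{3} + \frac{182 b \left(166 + b\right)}{3}$ ($N{\left(b \right)} = \frac{2}{3} - \frac{\left(b + 166\right) \left(b - 183 b\right)}{3} = \frac{2}{3} - \frac{\left(166 + b\right) \left(- 182 b\right)}{3} = \frac{2}{3} - \frac{\left(-182\right) b \left(166 + b\right)}{3} = \frac{2}{3} + \frac{182 b \left(166 + b\right)}{3}$)
$\frac{1}{N{\left(236 \right)} + 185 \left(-329\right)} = \frac{1}{\left(\frac{2}{3} + \frac{182 \cdot 236^{2}}{3} + \frac{30212}{3} \cdot 236\right) + 185 \left(-329\right)} = \frac{1}{\left(\frac{2}{3} + \frac{182}{3} \cdot 55696 + \frac{7130032}{3}\right) - 60865} = \frac{1}{\left(\frac{2}{3} + \frac{10136672}{3} + \frac{7130032}{3}\right) - 60865} = \frac{1}{\frac{17266706}{3} - 60865} = \frac{1}{\frac{17084111}{3}} = \frac{3}{17084111}$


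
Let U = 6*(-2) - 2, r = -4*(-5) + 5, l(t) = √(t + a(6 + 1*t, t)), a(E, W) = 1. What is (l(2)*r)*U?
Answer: -350*√3 ≈ -606.22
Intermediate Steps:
l(t) = √(1 + t) (l(t) = √(t + 1) = √(1 + t))
r = 25 (r = 20 + 5 = 25)
U = -14 (U = -12 - 2 = -14)
(l(2)*r)*U = (√(1 + 2)*25)*(-14) = (√3*25)*(-14) = (25*√3)*(-14) = -350*√3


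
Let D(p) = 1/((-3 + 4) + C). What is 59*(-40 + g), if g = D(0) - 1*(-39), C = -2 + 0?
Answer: -118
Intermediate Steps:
C = -2
D(p) = -1 (D(p) = 1/((-3 + 4) - 2) = 1/(1 - 2) = 1/(-1) = -1)
g = 38 (g = -1 - 1*(-39) = -1 + 39 = 38)
59*(-40 + g) = 59*(-40 + 38) = 59*(-2) = -118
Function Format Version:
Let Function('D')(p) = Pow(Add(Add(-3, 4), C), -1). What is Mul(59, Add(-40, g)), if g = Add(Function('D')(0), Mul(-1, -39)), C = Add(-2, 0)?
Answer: -118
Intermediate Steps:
C = -2
Function('D')(p) = -1 (Function('D')(p) = Pow(Add(Add(-3, 4), -2), -1) = Pow(Add(1, -2), -1) = Pow(-1, -1) = -1)
g = 38 (g = Add(-1, Mul(-1, -39)) = Add(-1, 39) = 38)
Mul(59, Add(-40, g)) = Mul(59, Add(-40, 38)) = Mul(59, -2) = -118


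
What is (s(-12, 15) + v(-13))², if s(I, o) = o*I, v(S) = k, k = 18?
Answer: 26244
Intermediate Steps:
v(S) = 18
s(I, o) = I*o
(s(-12, 15) + v(-13))² = (-12*15 + 18)² = (-180 + 18)² = (-162)² = 26244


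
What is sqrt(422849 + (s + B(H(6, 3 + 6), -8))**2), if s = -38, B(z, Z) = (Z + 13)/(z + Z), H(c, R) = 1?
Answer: 3*sqrt(2310338)/7 ≈ 651.42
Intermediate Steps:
B(z, Z) = (13 + Z)/(Z + z)
sqrt(422849 + (s + B(H(6, 3 + 6), -8))**2) = sqrt(422849 + (-38 + (13 - 8)/(-8 + 1))**2) = sqrt(422849 + (-38 + 5/(-7))**2) = sqrt(422849 + (-38 - 1/7*5)**2) = sqrt(422849 + (-38 - 5/7)**2) = sqrt(422849 + (-271/7)**2) = sqrt(422849 + 73441/49) = sqrt(20793042/49) = 3*sqrt(2310338)/7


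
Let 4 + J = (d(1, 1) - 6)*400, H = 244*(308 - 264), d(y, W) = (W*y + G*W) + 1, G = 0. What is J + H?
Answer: 9132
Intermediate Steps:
d(y, W) = 1 + W*y (d(y, W) = (W*y + 0*W) + 1 = (W*y + 0) + 1 = W*y + 1 = 1 + W*y)
H = 10736 (H = 244*44 = 10736)
J = -1604 (J = -4 + ((1 + 1*1) - 6)*400 = -4 + ((1 + 1) - 6)*400 = -4 + (2 - 6)*400 = -4 - 4*400 = -4 - 1600 = -1604)
J + H = -1604 + 10736 = 9132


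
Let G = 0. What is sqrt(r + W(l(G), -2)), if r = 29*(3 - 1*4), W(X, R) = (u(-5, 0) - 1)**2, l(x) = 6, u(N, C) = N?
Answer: sqrt(7) ≈ 2.6458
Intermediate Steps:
W(X, R) = 36 (W(X, R) = (-5 - 1)**2 = (-6)**2 = 36)
r = -29 (r = 29*(3 - 4) = 29*(-1) = -29)
sqrt(r + W(l(G), -2)) = sqrt(-29 + 36) = sqrt(7)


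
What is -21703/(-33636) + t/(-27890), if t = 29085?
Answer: -37300639/93810804 ≈ -0.39762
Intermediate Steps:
-21703/(-33636) + t/(-27890) = -21703/(-33636) + 29085/(-27890) = -21703*(-1/33636) + 29085*(-1/27890) = 21703/33636 - 5817/5578 = -37300639/93810804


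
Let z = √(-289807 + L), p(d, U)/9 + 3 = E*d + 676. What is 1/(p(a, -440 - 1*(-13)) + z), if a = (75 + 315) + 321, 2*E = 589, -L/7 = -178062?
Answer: 7562250/14296902439117 - 28*√19523/14296902439117 ≈ 5.2867e-7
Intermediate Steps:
L = 1246434 (L = -7*(-178062) = 1246434)
E = 589/2 (E = (½)*589 = 589/2 ≈ 294.50)
a = 711 (a = 390 + 321 = 711)
p(d, U) = 6057 + 5301*d/2 (p(d, U) = -27 + 9*(589*d/2 + 676) = -27 + 9*(676 + 589*d/2) = -27 + (6084 + 5301*d/2) = 6057 + 5301*d/2)
z = 7*√19523 (z = √(-289807 + 1246434) = √956627 = 7*√19523 ≈ 978.07)
1/(p(a, -440 - 1*(-13)) + z) = 1/((6057 + (5301/2)*711) + 7*√19523) = 1/((6057 + 3769011/2) + 7*√19523) = 1/(3781125/2 + 7*√19523)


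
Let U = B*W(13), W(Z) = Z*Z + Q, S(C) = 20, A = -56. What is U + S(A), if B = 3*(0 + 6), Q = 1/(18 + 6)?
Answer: 12251/4 ≈ 3062.8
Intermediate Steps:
Q = 1/24 ≈ 0.041667
W(Z) = 1/24 + Z² (W(Z) = Z*Z + 1/24 = Z² + 1/24 = 1/24 + Z²)
B = 18 (B = 3*6 = 18)
U = 12171/4 (U = 18*(1/24 + 13²) = 18*(1/24 + 169) = 18*(4057/24) = 12171/4 ≈ 3042.8)
U + S(A) = 12171/4 + 20 = 12251/4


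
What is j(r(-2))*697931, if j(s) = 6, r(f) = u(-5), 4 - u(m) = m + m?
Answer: 4187586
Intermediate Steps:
u(m) = 4 - 2*m (u(m) = 4 - (m + m) = 4 - 2*m)
r(f) = 14 (r(f) = 4 - 2*(-5) = 4 + 10 = 14)
j(r(-2))*697931 = 6*697931 = 4187586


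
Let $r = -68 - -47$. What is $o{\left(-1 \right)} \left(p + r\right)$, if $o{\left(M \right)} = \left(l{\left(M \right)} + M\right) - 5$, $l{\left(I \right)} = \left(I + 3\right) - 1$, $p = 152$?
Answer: $-655$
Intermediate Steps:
$l{\left(I \right)} = 2 + I$ ($l{\left(I \right)} = \left(3 + I\right) - 1 = 2 + I$)
$r = -21$ ($r = -68 + 47 = -21$)
$o{\left(M \right)} = -3 + 2 M$ ($o{\left(M \right)} = \left(\left(2 + M\right) + M\right) - 5 = \left(2 + 2 M\right) - 5 = -3 + 2 M$)
$o{\left(-1 \right)} \left(p + r\right) = \left(-3 + 2 \left(-1\right)\right) \left(152 - 21\right) = \left(-3 - 2\right) 131 = \left(-5\right) 131 = -655$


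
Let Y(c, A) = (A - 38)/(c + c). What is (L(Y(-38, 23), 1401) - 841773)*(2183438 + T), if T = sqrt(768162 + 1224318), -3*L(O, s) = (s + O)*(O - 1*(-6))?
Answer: -5326278586238265/2888 - 4878799935*sqrt(124530)/1444 ≈ -1.8455e+12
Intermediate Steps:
Y(c, A) = (-38 + A)/(2*c) (Y(c, A) = (-38 + A)/((2*c)) = (-38 + A)*(1/(2*c)) = (-38 + A)/(2*c))
L(O, s) = -(6 + O)*(O + s)/3 (L(O, s) = -(s + O)*(O - 1*(-6))/3 = -(O + s)*(O + 6)/3 = -(O + s)*(6 + O)/3 = -(6 + O)*(O + s)/3)
T = 4*sqrt(124530) (T = sqrt(1992480) = 4*sqrt(124530) ≈ 1411.6)
(L(Y(-38, 23), 1401) - 841773)*(2183438 + T) = ((-(-38 + 23)/(-38) - 2*1401 - (-38 + 23)**2/5776/3 - 1/3*(1/2)*(-38 + 23)/(-38)*1401) - 841773)*(2183438 + 4*sqrt(124530)) = ((-(-1)*(-15)/38 - 2802 - ((1/2)*(-1/38)*(-15))**2/3 - 1/3*(1/2)*(-1/38)*(-15)*1401) - 841773)*(2183438 + 4*sqrt(124530)) = ((-2*15/76 - 2802 - (15/76)**2/3 - 1/3*15/76*1401) - 841773)*(2183438 + 4*sqrt(124530)) = ((-15/38 - 2802 - 1/3*225/5776 - 7005/76) - 841773)*(2183438 + 4*sqrt(124530)) = ((-15/38 - 2802 - 75/5776 - 7005/76) - 841773)*(2183438 + 4*sqrt(124530)) = (-16719087/5776 - 841773)*(2183438 + 4*sqrt(124530)) = -4878799935*(2183438 + 4*sqrt(124530))/5776 = -5326278586238265/2888 - 4878799935*sqrt(124530)/1444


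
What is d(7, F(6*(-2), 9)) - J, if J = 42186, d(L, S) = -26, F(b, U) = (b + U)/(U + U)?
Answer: -42212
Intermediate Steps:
F(b, U) = (U + b)/(2*U) (F(b, U) = (U + b)/((2*U)) = (U + b)*(1/(2*U)) = (U + b)/(2*U))
d(7, F(6*(-2), 9)) - J = -26 - 1*42186 = -26 - 42186 = -42212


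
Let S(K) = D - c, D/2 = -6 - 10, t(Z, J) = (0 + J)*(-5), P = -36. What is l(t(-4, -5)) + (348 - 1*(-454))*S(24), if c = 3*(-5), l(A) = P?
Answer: -13670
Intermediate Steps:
t(Z, J) = -5*J (t(Z, J) = J*(-5) = -5*J)
l(A) = -36
D = -32 (D = 2*(-6 - 10) = 2*(-16) = -32)
c = -15
S(K) = -17 (S(K) = -32 - 1*(-15) = -32 + 15 = -17)
l(t(-4, -5)) + (348 - 1*(-454))*S(24) = -36 + (348 - 1*(-454))*(-17) = -36 + (348 + 454)*(-17) = -36 + 802*(-17) = -36 - 13634 = -13670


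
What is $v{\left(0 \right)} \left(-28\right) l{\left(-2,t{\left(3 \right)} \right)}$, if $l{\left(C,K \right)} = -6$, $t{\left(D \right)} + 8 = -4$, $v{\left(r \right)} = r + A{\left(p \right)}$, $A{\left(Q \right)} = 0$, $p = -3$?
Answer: $0$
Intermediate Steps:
$v{\left(r \right)} = r$ ($v{\left(r \right)} = r + 0 = r$)
$t{\left(D \right)} = -12$ ($t{\left(D \right)} = -8 - 4 = -12$)
$v{\left(0 \right)} \left(-28\right) l{\left(-2,t{\left(3 \right)} \right)} = 0 \left(-28\right) \left(-6\right) = 0 \left(-6\right) = 0$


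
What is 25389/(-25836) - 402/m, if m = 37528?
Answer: -20066343/20199446 ≈ -0.99341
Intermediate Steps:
25389/(-25836) - 402/m = 25389/(-25836) - 402/37528 = 25389*(-1/25836) - 402*1/37528 = -8463/8612 - 201/18764 = -20066343/20199446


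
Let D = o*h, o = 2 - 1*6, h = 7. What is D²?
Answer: 784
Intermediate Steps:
o = -4 (o = 2 - 6 = -4)
D = -28 (D = -4*7 = -28)
D² = (-28)² = 784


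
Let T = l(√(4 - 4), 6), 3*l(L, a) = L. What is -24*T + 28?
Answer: 28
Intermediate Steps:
l(L, a) = L/3
T = 0 (T = √(4 - 4)/3 = √0/3 = (⅓)*0 = 0)
-24*T + 28 = -24*0 + 28 = 0 + 28 = 28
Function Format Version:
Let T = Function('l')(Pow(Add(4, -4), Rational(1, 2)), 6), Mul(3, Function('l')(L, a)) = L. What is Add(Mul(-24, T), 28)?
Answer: 28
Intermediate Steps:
Function('l')(L, a) = Mul(Rational(1, 3), L)
T = 0 (T = Mul(Rational(1, 3), Pow(Add(4, -4), Rational(1, 2))) = Mul(Rational(1, 3), Pow(0, Rational(1, 2))) = Mul(Rational(1, 3), 0) = 0)
Add(Mul(-24, T), 28) = Add(Mul(-24, 0), 28) = Add(0, 28) = 28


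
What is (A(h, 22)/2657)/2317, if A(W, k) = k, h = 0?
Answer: 22/6156269 ≈ 3.5736e-6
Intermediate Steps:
(A(h, 22)/2657)/2317 = (22/2657)/2317 = (22*(1/2657))*(1/2317) = (22/2657)*(1/2317) = 22/6156269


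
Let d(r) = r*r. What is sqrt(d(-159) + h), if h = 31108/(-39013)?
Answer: sqrt(38476826590085)/39013 ≈ 159.00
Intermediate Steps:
h = -31108/39013 (h = 31108*(-1/39013) = -31108/39013 ≈ -0.79737)
d(r) = r**2
sqrt(d(-159) + h) = sqrt((-159)**2 - 31108/39013) = sqrt(25281 - 31108/39013) = sqrt(986256545/39013) = sqrt(38476826590085)/39013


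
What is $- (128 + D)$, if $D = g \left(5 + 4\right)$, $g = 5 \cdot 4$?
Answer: $-308$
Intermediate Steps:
$g = 20$
$D = 180$ ($D = 20 \left(5 + 4\right) = 20 \cdot 9 = 180$)
$- (128 + D) = - (128 + 180) = \left(-1\right) 308 = -308$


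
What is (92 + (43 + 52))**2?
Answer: 34969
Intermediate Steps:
(92 + (43 + 52))**2 = (92 + 95)**2 = 187**2 = 34969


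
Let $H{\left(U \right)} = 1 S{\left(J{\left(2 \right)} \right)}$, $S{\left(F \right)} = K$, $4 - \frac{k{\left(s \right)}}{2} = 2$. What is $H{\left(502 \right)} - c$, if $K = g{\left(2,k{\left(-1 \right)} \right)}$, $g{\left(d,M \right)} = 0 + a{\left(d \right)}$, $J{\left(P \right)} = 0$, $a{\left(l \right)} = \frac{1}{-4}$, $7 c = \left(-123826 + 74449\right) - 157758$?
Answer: $\frac{828533}{28} \approx 29590.0$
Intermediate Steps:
$k{\left(s \right)} = 4$ ($k{\left(s \right)} = 8 - 4 = 4$)
$c = - \frac{207135}{7}$ ($c = \frac{\left(-123826 + 74449\right) - 157758}{7} = \frac{-49377 - 157758}{7} = \frac{1}{7} \left(-207135\right) = - \frac{207135}{7} \approx -29591.0$)
$a{\left(l \right)} = - \frac{1}{4}$
$g{\left(d,M \right)} = - \frac{1}{4}$ ($g{\left(d,M \right)} = 0 - \frac{1}{4} = - \frac{1}{4}$)
$K = - \frac{1}{4} \approx -0.25$
$S{\left(F \right)} = - \frac{1}{4}$
$H{\left(U \right)} = - \frac{1}{4}$ ($H{\left(U \right)} = 1 \left(- \frac{1}{4}\right) = - \frac{1}{4}$)
$H{\left(502 \right)} - c = - \frac{1}{4} - - \frac{207135}{7} = - \frac{1}{4} + \frac{207135}{7} = \frac{828533}{28}$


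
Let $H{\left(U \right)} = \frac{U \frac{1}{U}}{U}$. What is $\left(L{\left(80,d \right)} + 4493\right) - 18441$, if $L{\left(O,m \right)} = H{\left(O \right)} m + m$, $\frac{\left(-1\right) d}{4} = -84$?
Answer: $- \frac{68039}{5} \approx -13608.0$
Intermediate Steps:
$H{\left(U \right)} = \frac{1}{U}$ ($H{\left(U \right)} = 1 \frac{1}{U} = \frac{1}{U}$)
$d = 336$ ($d = \left(-4\right) \left(-84\right) = 336$)
$L{\left(O,m \right)} = m + \frac{m}{O}$ ($L{\left(O,m \right)} = \frac{m}{O} + m = m + \frac{m}{O}$)
$\left(L{\left(80,d \right)} + 4493\right) - 18441 = \left(\left(336 + \frac{336}{80}\right) + 4493\right) - 18441 = \left(\left(336 + 336 \cdot \frac{1}{80}\right) + 4493\right) - 18441 = \left(\left(336 + \frac{21}{5}\right) + 4493\right) - 18441 = \left(\frac{1701}{5} + 4493\right) - 18441 = \frac{24166}{5} - 18441 = - \frac{68039}{5}$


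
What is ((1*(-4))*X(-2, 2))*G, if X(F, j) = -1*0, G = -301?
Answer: 0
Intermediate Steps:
X(F, j) = 0
((1*(-4))*X(-2, 2))*G = ((1*(-4))*0)*(-301) = -4*0*(-301) = 0*(-301) = 0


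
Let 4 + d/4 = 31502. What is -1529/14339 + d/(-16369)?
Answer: -1831627489/234715091 ≈ -7.8036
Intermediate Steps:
d = 125992 (d = -16 + 4*31502 = -16 + 126008 = 125992)
-1529/14339 + d/(-16369) = -1529/14339 + 125992/(-16369) = -1529*1/14339 + 125992*(-1/16369) = -1529/14339 - 125992/16369 = -1831627489/234715091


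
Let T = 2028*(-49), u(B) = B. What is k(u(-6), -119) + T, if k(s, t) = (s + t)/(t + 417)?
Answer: -29612981/298 ≈ -99372.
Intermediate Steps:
k(s, t) = (s + t)/(417 + t)
T = -99372
k(u(-6), -119) + T = (-6 - 119)/(417 - 119) - 99372 = -125/298 - 99372 = -29612981/298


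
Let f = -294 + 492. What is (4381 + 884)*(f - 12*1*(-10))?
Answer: 1674270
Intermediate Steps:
f = 198
(4381 + 884)*(f - 12*1*(-10)) = (4381 + 884)*(198 - 12*1*(-10)) = 5265*(198 - 12*(-10)) = 5265*(198 + 120) = 5265*318 = 1674270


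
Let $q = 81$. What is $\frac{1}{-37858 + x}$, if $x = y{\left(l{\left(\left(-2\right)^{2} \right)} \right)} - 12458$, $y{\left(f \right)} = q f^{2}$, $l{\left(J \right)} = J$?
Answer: $- \frac{1}{49020} \approx -2.04 \cdot 10^{-5}$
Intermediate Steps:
$y{\left(f \right)} = 81 f^{2}$
$x = -11162$ ($x = 81 \left(\left(-2\right)^{2}\right)^{2} - 12458 = 81 \cdot 4^{2} - 12458 = 81 \cdot 16 - 12458 = 1296 - 12458 = -11162$)
$\frac{1}{-37858 + x} = \frac{1}{-37858 - 11162} = \frac{1}{-49020} = - \frac{1}{49020}$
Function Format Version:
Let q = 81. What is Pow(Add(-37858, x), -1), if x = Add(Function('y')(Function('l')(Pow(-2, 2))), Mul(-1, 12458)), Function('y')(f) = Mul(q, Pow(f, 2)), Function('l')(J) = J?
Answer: Rational(-1, 49020) ≈ -2.0400e-5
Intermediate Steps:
Function('y')(f) = Mul(81, Pow(f, 2))
x = -11162 (x = Add(Mul(81, Pow(Pow(-2, 2), 2)), Mul(-1, 12458)) = Add(Mul(81, Pow(4, 2)), -12458) = Add(Mul(81, 16), -12458) = Add(1296, -12458) = -11162)
Pow(Add(-37858, x), -1) = Pow(Add(-37858, -11162), -1) = Pow(-49020, -1) = Rational(-1, 49020)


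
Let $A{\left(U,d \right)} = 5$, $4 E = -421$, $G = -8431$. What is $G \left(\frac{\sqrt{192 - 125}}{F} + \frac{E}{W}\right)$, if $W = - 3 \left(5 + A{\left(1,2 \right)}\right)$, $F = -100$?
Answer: $- \frac{3549451}{120} + \frac{8431 \sqrt{67}}{100} \approx -28889.0$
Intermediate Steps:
$E = - \frac{421}{4}$ ($E = \frac{1}{4} \left(-421\right) = - \frac{421}{4} \approx -105.25$)
$W = -30$ ($W = - 3 \left(5 + 5\right) = \left(-3\right) 10 = -30$)
$G \left(\frac{\sqrt{192 - 125}}{F} + \frac{E}{W}\right) = - 8431 \left(\frac{\sqrt{192 - 125}}{-100} - \frac{421}{4 \left(-30\right)}\right) = - 8431 \left(\sqrt{67} \left(- \frac{1}{100}\right) - - \frac{421}{120}\right) = - 8431 \left(- \frac{\sqrt{67}}{100} + \frac{421}{120}\right) = - 8431 \left(\frac{421}{120} - \frac{\sqrt{67}}{100}\right) = - \frac{3549451}{120} + \frac{8431 \sqrt{67}}{100}$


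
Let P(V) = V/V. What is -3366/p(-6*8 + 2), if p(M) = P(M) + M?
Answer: 374/5 ≈ 74.800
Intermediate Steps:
P(V) = 1
p(M) = 1 + M
-3366/p(-6*8 + 2) = -3366/(1 + (-6*8 + 2)) = -3366/(1 + (-48 + 2)) = -3366/(1 - 46) = -3366/(-45) = -3366*(-1/45) = 374/5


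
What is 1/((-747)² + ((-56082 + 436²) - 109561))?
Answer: 1/582462 ≈ 1.7168e-6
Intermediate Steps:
1/((-747)² + ((-56082 + 436²) - 109561)) = 1/(558009 + ((-56082 + 190096) - 109561)) = 1/(558009 + (134014 - 109561)) = 1/(558009 + 24453) = 1/582462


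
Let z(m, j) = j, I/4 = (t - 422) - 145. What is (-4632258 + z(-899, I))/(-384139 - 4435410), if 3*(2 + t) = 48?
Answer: 4634470/4819549 ≈ 0.96160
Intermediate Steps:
t = 14 (t = -2 + (⅓)*48 = -2 + 16 = 14)
I = -2212 (I = 4*((14 - 422) - 145) = 4*(-408 - 145) = 4*(-553) = -2212)
(-4632258 + z(-899, I))/(-384139 - 4435410) = (-4632258 - 2212)/(-384139 - 4435410) = -4634470/(-4819549) = -4634470*(-1/4819549) = 4634470/4819549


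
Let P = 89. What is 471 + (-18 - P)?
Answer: 364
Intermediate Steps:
471 + (-18 - P) = 471 + (-18 - 1*89) = 471 + (-18 - 89) = 471 - 107 = 364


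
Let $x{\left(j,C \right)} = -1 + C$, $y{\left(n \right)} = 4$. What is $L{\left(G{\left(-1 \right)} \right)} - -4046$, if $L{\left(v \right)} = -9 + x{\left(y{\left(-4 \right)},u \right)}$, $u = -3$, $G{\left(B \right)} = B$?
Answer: $4033$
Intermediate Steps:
$L{\left(v \right)} = -13$ ($L{\left(v \right)} = -9 - 4 = -13$)
$L{\left(G{\left(-1 \right)} \right)} - -4046 = -13 - -4046 = -13 + 4046 = 4033$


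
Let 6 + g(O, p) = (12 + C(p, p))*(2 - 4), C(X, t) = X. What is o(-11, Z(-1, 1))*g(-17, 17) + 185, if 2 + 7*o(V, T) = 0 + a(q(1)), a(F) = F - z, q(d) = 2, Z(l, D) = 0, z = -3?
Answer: 1103/7 ≈ 157.57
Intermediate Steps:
a(F) = 3 + F (a(F) = F - 1*(-3) = F + 3 = 3 + F)
o(V, T) = 3/7 (o(V, T) = -2/7 + (0 + (3 + 2))/7 = -2/7 + (0 + 5)/7 = -2/7 + (⅐)*5 = -2/7 + 5/7 = 3/7)
g(O, p) = -30 - 2*p (g(O, p) = -6 + (12 + p)*(2 - 4) = -6 + (12 + p)*(-2) = -6 + (-24 - 2*p) = -30 - 2*p)
o(-11, Z(-1, 1))*g(-17, 17) + 185 = 3*(-30 - 2*17)/7 + 185 = 3*(-30 - 34)/7 + 185 = (3/7)*(-64) + 185 = -192/7 + 185 = 1103/7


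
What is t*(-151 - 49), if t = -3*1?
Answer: 600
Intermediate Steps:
t = -3
t*(-151 - 49) = -3*(-151 - 49) = -3*(-200) = 600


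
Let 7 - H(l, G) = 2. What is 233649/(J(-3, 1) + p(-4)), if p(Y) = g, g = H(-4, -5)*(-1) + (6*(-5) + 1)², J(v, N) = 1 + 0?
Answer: 25961/93 ≈ 279.15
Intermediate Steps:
H(l, G) = 5 (H(l, G) = 7 - 1*2 = 7 - 2 = 5)
J(v, N) = 1
g = 836 (g = 5*(-1) + (6*(-5) + 1)² = -5 + (-30 + 1)² = -5 + (-29)² = -5 + 841 = 836)
p(Y) = 836
233649/(J(-3, 1) + p(-4)) = 233649/(1 + 836) = 233649/837 = (1/837)*233649 = 25961/93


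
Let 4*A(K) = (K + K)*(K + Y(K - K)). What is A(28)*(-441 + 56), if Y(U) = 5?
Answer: -177870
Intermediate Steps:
A(K) = K*(5 + K)/2 (A(K) = ((K + K)*(K + 5))/4 = ((2*K)*(5 + K))/4 = (2*K*(5 + K))/4 = K*(5 + K)/2)
A(28)*(-441 + 56) = ((1/2)*28*(5 + 28))*(-441 + 56) = ((1/2)*28*33)*(-385) = 462*(-385) = -177870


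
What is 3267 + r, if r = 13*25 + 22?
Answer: 3614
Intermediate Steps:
r = 347 (r = 325 + 22 = 347)
3267 + r = 3267 + 347 = 3614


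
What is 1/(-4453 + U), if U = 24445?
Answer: 1/19992 ≈ 5.0020e-5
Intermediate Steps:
1/(-4453 + U) = 1/(-4453 + 24445) = 1/19992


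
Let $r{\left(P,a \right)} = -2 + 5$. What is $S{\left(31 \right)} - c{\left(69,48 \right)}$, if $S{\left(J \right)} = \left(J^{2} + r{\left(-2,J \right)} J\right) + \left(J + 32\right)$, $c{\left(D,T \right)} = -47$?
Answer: $1164$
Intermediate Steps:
$r{\left(P,a \right)} = 3$
$S{\left(J \right)} = 32 + J^{2} + 4 J$ ($S{\left(J \right)} = \left(J^{2} + 3 J\right) + \left(J + 32\right) = \left(J^{2} + 3 J\right) + \left(32 + J\right) = 32 + J^{2} + 4 J$)
$S{\left(31 \right)} - c{\left(69,48 \right)} = \left(32 + 31^{2} + 4 \cdot 31\right) - -47 = \left(32 + 961 + 124\right) + 47 = 1117 + 47 = 1164$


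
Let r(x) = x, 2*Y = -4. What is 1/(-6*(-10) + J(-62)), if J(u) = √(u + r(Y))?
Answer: 15/916 - I/458 ≈ 0.016376 - 0.0021834*I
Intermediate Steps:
Y = -2 (Y = (½)*(-4) = -2)
J(u) = √(-2 + u) (J(u) = √(u - 2) = √(-2 + u))
1/(-6*(-10) + J(-62)) = 1/(-6*(-10) + √(-2 - 62)) = 1/(60 + √(-64)) = 1/(60 + 8*I) = (60 - 8*I)/3664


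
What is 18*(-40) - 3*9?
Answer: -747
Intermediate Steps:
18*(-40) - 3*9 = -720 - 27 = -747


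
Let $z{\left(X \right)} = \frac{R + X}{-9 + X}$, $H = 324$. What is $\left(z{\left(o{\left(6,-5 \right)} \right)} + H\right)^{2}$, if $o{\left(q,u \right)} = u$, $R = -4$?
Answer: $\frac{20657025}{196} \approx 1.0539 \cdot 10^{5}$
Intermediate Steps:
$z{\left(X \right)} = \frac{-4 + X}{-9 + X}$
$\left(z{\left(o{\left(6,-5 \right)} \right)} + H\right)^{2} = \left(\frac{-4 - 5}{-9 - 5} + 324\right)^{2} = \left(\frac{1}{-14} \left(-9\right) + 324\right)^{2} = \left(\left(- \frac{1}{14}\right) \left(-9\right) + 324\right)^{2} = \left(\frac{9}{14} + 324\right)^{2} = \left(\frac{4545}{14}\right)^{2} = \frac{20657025}{196}$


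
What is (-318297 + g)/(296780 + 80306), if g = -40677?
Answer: -179487/188543 ≈ -0.95197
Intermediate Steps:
(-318297 + g)/(296780 + 80306) = (-318297 - 40677)/(296780 + 80306) = -358974/377086 = -358974*1/377086 = -179487/188543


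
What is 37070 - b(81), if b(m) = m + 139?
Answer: 36850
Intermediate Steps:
b(m) = 139 + m
37070 - b(81) = 37070 - (139 + 81) = 37070 - 1*220 = 37070 - 220 = 36850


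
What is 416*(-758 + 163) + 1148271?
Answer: 900751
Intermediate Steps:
416*(-758 + 163) + 1148271 = 416*(-595) + 1148271 = -247520 + 1148271 = 900751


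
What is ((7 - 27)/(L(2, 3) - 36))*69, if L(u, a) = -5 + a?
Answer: 690/19 ≈ 36.316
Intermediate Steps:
((7 - 27)/(L(2, 3) - 36))*69 = ((7 - 27)/((-5 + 3) - 36))*69 = -20/(-2 - 36)*69 = -20/(-38)*69 = -20*(-1/38)*69 = (10/19)*69 = 690/19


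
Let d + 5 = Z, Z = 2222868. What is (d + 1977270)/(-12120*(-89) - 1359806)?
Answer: -4200133/281126 ≈ -14.940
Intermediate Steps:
d = 2222863 (d = -5 + 2222868 = 2222863)
(d + 1977270)/(-12120*(-89) - 1359806) = (2222863 + 1977270)/(-12120*(-89) - 1359806) = 4200133/(1078680 - 1359806) = 4200133/(-281126) = 4200133*(-1/281126) = -4200133/281126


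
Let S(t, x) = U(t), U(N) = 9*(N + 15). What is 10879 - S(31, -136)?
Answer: 10465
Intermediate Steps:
U(N) = 135 + 9*N (U(N) = 9*(15 + N) = 135 + 9*N)
S(t, x) = 135 + 9*t
10879 - S(31, -136) = 10879 - (135 + 9*31) = 10879 - (135 + 279) = 10879 - 1*414 = 10879 - 414 = 10465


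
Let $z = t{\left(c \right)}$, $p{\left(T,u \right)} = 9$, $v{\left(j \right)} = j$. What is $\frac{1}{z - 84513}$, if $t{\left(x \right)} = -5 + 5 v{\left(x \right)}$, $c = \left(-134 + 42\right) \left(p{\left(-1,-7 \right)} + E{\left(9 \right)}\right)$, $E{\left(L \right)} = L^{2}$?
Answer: $- \frac{1}{125918} \approx -7.9417 \cdot 10^{-6}$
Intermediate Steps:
$c = -8280$ ($c = \left(-134 + 42\right) \left(9 + 9^{2}\right) = - 92 \left(9 + 81\right) = \left(-92\right) 90 = -8280$)
$t{\left(x \right)} = -5 + 5 x$
$z = -41405$ ($z = -5 + 5 \left(-8280\right) = -5 - 41400 = -41405$)
$\frac{1}{z - 84513} = \frac{1}{-41405 - 84513} = \frac{1}{-125918} = - \frac{1}{125918}$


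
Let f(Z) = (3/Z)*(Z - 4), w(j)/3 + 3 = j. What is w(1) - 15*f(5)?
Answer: -15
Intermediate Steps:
w(j) = -9 + 3*j
f(Z) = 3*(-4 + Z)/Z (f(Z) = (3/Z)*(-4 + Z) = 3*(-4 + Z)/Z)
w(1) - 15*f(5) = (-9 + 3*1) - 15*(3 - 12/5) = (-9 + 3) - 15*(3 - 12*1/5) = -6 - 15*(3 - 12/5) = -6 - 15*3/5 = -6 - 9 = -15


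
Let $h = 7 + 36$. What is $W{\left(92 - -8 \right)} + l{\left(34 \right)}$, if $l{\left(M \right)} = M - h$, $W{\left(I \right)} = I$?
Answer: $91$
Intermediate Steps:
$h = 43$
$l{\left(M \right)} = -43 + M$ ($l{\left(M \right)} = M - 43 = -43 + M$)
$W{\left(92 - -8 \right)} + l{\left(34 \right)} = \left(92 - -8\right) + \left(-43 + 34\right) = \left(92 + 8\right) - 9 = 100 - 9 = 91$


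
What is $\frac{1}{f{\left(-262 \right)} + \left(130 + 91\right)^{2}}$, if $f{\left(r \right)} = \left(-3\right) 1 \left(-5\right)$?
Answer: $\frac{1}{48856} \approx 2.0468 \cdot 10^{-5}$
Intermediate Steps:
$f{\left(r \right)} = 15$ ($f{\left(r \right)} = \left(-3\right) \left(-5\right) = 15$)
$\frac{1}{f{\left(-262 \right)} + \left(130 + 91\right)^{2}} = \frac{1}{15 + \left(130 + 91\right)^{2}} = \frac{1}{15 + 221^{2}} = \frac{1}{15 + 48841} = \frac{1}{48856}$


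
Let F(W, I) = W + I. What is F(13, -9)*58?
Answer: 232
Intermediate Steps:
F(W, I) = I + W
F(13, -9)*58 = (-9 + 13)*58 = 4*58 = 232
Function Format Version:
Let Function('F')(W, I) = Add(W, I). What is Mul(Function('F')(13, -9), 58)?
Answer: 232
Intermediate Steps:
Function('F')(W, I) = Add(I, W)
Mul(Function('F')(13, -9), 58) = Mul(Add(-9, 13), 58) = Mul(4, 58) = 232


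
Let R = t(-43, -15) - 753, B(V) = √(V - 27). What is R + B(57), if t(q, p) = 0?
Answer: -753 + √30 ≈ -747.52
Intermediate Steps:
B(V) = √(-27 + V)
R = -753 (R = 0 - 753 = -753)
R + B(57) = -753 + √(-27 + 57) = -753 + √30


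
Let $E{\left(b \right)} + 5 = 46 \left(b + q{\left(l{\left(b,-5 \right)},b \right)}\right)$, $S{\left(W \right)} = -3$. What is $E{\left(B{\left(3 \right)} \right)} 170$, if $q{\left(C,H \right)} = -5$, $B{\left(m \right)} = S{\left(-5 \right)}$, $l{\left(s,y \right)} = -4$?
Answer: $-63410$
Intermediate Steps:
$B{\left(m \right)} = -3$
$E{\left(b \right)} = -235 + 46 b$ ($E{\left(b \right)} = -5 + 46 \left(b - 5\right) = -5 + 46 \left(-5 + b\right) = -5 + \left(-230 + 46 b\right) = -235 + 46 b$)
$E{\left(B{\left(3 \right)} \right)} 170 = \left(-235 + 46 \left(-3\right)\right) 170 = \left(-235 - 138\right) 170 = \left(-373\right) 170 = -63410$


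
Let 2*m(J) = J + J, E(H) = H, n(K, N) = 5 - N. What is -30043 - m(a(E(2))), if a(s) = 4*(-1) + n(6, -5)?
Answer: -30049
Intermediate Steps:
a(s) = 6 (a(s) = 4*(-1) + (5 - 1*(-5)) = -4 + (5 + 5) = -4 + 10 = 6)
m(J) = J (m(J) = (J + J)/2 = (2*J)/2 = J)
-30043 - m(a(E(2))) = -30043 - 1*6 = -30043 - 6 = -30049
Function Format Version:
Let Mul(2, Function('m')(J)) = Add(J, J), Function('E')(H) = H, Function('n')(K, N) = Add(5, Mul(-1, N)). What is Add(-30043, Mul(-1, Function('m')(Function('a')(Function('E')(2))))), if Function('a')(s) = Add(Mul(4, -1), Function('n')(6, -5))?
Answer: -30049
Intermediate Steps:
Function('a')(s) = 6 (Function('a')(s) = Add(Mul(4, -1), Add(5, Mul(-1, -5))) = Add(-4, Add(5, 5)) = Add(-4, 10) = 6)
Function('m')(J) = J (Function('m')(J) = Mul(Rational(1, 2), Add(J, J)) = Mul(Rational(1, 2), Mul(2, J)) = J)
Add(-30043, Mul(-1, Function('m')(Function('a')(Function('E')(2))))) = Add(-30043, Mul(-1, 6)) = Add(-30043, -6) = -30049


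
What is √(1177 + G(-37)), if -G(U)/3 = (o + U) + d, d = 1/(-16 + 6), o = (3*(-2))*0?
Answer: √128830/10 ≈ 35.893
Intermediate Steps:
o = 0 (o = -6*0 = 0)
d = -⅒ (d = 1/(-10) = -⅒ ≈ -0.10000)
G(U) = 3/10 - 3*U (G(U) = -3*((0 + U) - ⅒) = -3*(U - ⅒) = -3*(-⅒ + U) = 3/10 - 3*U)
√(1177 + G(-37)) = √(1177 + (3/10 - 3*(-37))) = √(1177 + (3/10 + 111)) = √(1177 + 1113/10) = √(12883/10) = √128830/10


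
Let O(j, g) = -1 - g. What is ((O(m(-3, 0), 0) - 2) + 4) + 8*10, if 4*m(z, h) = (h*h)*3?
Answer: 81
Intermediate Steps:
m(z, h) = 3*h²/4 (m(z, h) = ((h*h)*3)/4 = (h²*3)/4 = (3*h²)/4 = 3*h²/4)
((O(m(-3, 0), 0) - 2) + 4) + 8*10 = (((-1 - 1*0) - 2) + 4) + 8*10 = (((-1 + 0) - 2) + 4) + 80 = ((-1 - 2) + 4) + 80 = (-3 + 4) + 80 = 1 + 80 = 81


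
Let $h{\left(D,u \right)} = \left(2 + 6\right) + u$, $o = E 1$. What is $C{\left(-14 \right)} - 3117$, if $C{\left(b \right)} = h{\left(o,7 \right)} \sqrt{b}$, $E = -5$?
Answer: $-3117 + 15 i \sqrt{14} \approx -3117.0 + 56.125 i$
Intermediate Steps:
$o = -5$ ($o = \left(-5\right) 1 = -5$)
$h{\left(D,u \right)} = 8 + u$
$C{\left(b \right)} = 15 \sqrt{b}$ ($C{\left(b \right)} = \left(8 + 7\right) \sqrt{b} = 15 \sqrt{b}$)
$C{\left(-14 \right)} - 3117 = 15 \sqrt{-14} - 3117 = 15 i \sqrt{14} - 3117 = -3117 + 15 i \sqrt{14}$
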